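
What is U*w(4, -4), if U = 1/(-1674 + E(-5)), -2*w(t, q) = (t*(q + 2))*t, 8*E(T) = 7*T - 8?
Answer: -128/13435 ≈ -0.0095274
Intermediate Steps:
E(T) = -1 + 7*T/8 (E(T) = (7*T - 8)/8 = (-8 + 7*T)/8 = -1 + 7*T/8)
w(t, q) = -t**2*(2 + q)/2 (w(t, q) = -t*(q + 2)*t/2 = -t*(2 + q)*t/2 = -t**2*(2 + q)/2)
U = -8/13435 (U = 1/(-1674 + (-1 + (7/8)*(-5))) = 1/(-1674 + (-1 - 35/8)) = 1/(-1674 - 43/8) = 1/(-13435/8) = -8/13435 ≈ -0.00059546)
U*w(4, -4) = -4*4**2*(-2 - 1*(-4))/13435 = -4*16*(-2 + 4)/13435 = -4*16*2/13435 = -8/13435*16 = -128/13435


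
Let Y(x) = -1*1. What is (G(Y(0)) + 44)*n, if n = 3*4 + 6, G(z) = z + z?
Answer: 756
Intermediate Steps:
Y(x) = -1
G(z) = 2*z
n = 18 (n = 12 + 6 = 18)
(G(Y(0)) + 44)*n = (2*(-1) + 44)*18 = (-2 + 44)*18 = 42*18 = 756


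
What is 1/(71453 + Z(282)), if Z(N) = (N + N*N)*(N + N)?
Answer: 1/45082037 ≈ 2.2182e-8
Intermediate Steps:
Z(N) = 2*N*(N + N**2) (Z(N) = (N + N**2)*(2*N) = 2*N*(N + N**2))
1/(71453 + Z(282)) = 1/(71453 + 2*282**2*(1 + 282)) = 1/(71453 + 2*79524*283) = 1/(71453 + 45010584) = 1/45082037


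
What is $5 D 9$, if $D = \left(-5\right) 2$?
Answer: $-450$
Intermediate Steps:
$D = -10$
$5 D 9 = 5 \left(-10\right) 9 = \left(-50\right) 9 = -450$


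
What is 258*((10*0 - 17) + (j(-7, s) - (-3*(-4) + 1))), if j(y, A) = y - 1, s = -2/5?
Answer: -9804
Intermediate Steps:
s = -⅖ (s = -2*⅕ = -⅖ ≈ -0.40000)
j(y, A) = -1 + y
258*((10*0 - 17) + (j(-7, s) - (-3*(-4) + 1))) = 258*((10*0 - 17) + ((-1 - 7) - (-3*(-4) + 1))) = 258*((0 - 17) + (-8 - (12 + 1))) = 258*(-17 + (-8 - 1*13)) = 258*(-17 + (-8 - 13)) = 258*(-17 - 21) = 258*(-38) = -9804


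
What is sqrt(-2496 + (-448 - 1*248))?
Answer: 2*I*sqrt(798) ≈ 56.498*I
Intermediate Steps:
sqrt(-2496 + (-448 - 1*248)) = sqrt(-2496 + (-448 - 248)) = sqrt(-2496 - 696) = sqrt(-3192) = 2*I*sqrt(798)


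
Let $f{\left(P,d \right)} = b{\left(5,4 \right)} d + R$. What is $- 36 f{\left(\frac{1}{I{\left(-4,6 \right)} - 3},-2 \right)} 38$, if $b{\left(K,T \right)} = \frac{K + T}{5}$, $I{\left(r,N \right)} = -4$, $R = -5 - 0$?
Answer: $\frac{58824}{5} \approx 11765.0$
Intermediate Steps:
$R = -5$ ($R = -5 + 0 = -5$)
$b{\left(K,T \right)} = \frac{K}{5} + \frac{T}{5}$ ($b{\left(K,T \right)} = \left(K + T\right) \frac{1}{5} = \frac{K}{5} + \frac{T}{5}$)
$f{\left(P,d \right)} = -5 + \frac{9 d}{5}$ ($f{\left(P,d \right)} = \left(\frac{1}{5} \cdot 5 + \frac{1}{5} \cdot 4\right) d - 5 = \left(1 + \frac{4}{5}\right) d - 5 = \frac{9 d}{5} - 5 = -5 + \frac{9 d}{5}$)
$- 36 f{\left(\frac{1}{I{\left(-4,6 \right)} - 3},-2 \right)} 38 = - 36 \left(-5 + \frac{9}{5} \left(-2\right)\right) 38 = - 36 \left(-5 - \frac{18}{5}\right) 38 = \left(-36\right) \left(- \frac{43}{5}\right) 38 = \frac{1548}{5} \cdot 38 = \frac{58824}{5}$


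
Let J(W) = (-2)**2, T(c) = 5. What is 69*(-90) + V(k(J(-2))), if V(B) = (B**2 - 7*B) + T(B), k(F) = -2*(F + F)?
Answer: -5837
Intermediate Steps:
J(W) = 4
k(F) = -4*F
V(B) = 5 + B**2 - 7*B (V(B) = (B**2 - 7*B) + 5 = 5 + B**2 - 7*B)
69*(-90) + V(k(J(-2))) = 69*(-90) + (5 + (-4*4)**2 - (-28)*4) = -6210 + (5 + (-16)**2 - 7*(-16)) = -6210 + (5 + 256 + 112) = -6210 + 373 = -5837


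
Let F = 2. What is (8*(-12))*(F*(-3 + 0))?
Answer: 576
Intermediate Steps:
(8*(-12))*(F*(-3 + 0)) = (8*(-12))*(2*(-3 + 0)) = -192*(-3) = -96*(-6) = 576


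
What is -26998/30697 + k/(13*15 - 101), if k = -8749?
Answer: -271105865/2885518 ≈ -93.954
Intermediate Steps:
-26998/30697 + k/(13*15 - 101) = -26998/30697 - 8749/(13*15 - 101) = -26998*1/30697 - 8749/(195 - 101) = -26998/30697 - 8749/94 = -271105865/2885518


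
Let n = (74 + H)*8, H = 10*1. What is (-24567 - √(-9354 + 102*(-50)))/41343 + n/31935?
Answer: -84084961/146698745 - I*√1606/13781 ≈ -0.57318 - 0.002908*I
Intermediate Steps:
H = 10
n = 672 (n = (74 + 10)*8 = 84*8 = 672)
(-24567 - √(-9354 + 102*(-50)))/41343 + n/31935 = (-24567 - √(-9354 + 102*(-50)))/41343 + 672/31935 = (-24567 - √(-9354 - 5100))*(1/41343) + 672*(1/31935) = (-24567 - √(-14454))*(1/41343) + 224/10645 = (-24567 - 3*I*√1606)*(1/41343) + 224/10645 = (-8189/13781 - I*√1606/13781) + 224/10645 = -84084961/146698745 - I*√1606/13781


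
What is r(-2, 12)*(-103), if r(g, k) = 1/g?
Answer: 103/2 ≈ 51.500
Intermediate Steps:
r(-2, 12)*(-103) = -103/(-2) = -½*(-103) = 103/2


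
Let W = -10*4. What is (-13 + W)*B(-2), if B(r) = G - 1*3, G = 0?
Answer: 159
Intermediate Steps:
B(r) = -3 (B(r) = 0 - 1*3 = 0 - 3 = -3)
W = -40
(-13 + W)*B(-2) = (-13 - 40)*(-3) = -53*(-3) = 159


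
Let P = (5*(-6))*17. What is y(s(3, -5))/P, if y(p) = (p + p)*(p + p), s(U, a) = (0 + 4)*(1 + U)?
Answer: -512/255 ≈ -2.0078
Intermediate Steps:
s(U, a) = 4 + 4*U (s(U, a) = 4*(1 + U) = 4 + 4*U)
y(p) = 4*p² (y(p) = (2*p)*(2*p) = 4*p²)
P = -510 (P = -30*17 = -510)
y(s(3, -5))/P = (4*(4 + 4*3)²)/(-510) = (4*(4 + 12)²)*(-1/510) = (4*16²)*(-1/510) = (4*256)*(-1/510) = 1024*(-1/510) = -512/255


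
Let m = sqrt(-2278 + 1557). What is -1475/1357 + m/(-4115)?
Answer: -25/23 - I*sqrt(721)/4115 ≈ -1.087 - 0.0065253*I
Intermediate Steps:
m = I*sqrt(721) (m = sqrt(-721) = I*sqrt(721) ≈ 26.851*I)
-1475/1357 + m/(-4115) = -1475/1357 + (I*sqrt(721))/(-4115) = -1475*1/1357 + (I*sqrt(721))*(-1/4115) = -25/23 - I*sqrt(721)/4115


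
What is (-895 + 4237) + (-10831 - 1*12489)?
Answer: -19978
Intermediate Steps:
(-895 + 4237) + (-10831 - 1*12489) = 3342 + (-10831 - 12489) = 3342 - 23320 = -19978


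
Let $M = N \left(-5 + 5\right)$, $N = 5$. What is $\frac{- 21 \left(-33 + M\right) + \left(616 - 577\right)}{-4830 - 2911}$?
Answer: $- \frac{732}{7741} \approx -0.094561$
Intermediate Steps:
$M = 0$ ($M = 5 \left(-5 + 5\right) = 5 \cdot 0 = 0$)
$\frac{- 21 \left(-33 + M\right) + \left(616 - 577\right)}{-4830 - 2911} = \frac{- 21 \left(-33 + 0\right) + \left(616 - 577\right)}{-4830 - 2911} = \frac{\left(-21\right) \left(-33\right) + 39}{-7741} = \left(693 + 39\right) \left(- \frac{1}{7741}\right) = 732 \left(- \frac{1}{7741}\right) = - \frac{732}{7741}$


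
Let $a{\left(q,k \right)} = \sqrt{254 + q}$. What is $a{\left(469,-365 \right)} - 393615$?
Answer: $-393615 + \sqrt{723} \approx -3.9359 \cdot 10^{5}$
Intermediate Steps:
$a{\left(469,-365 \right)} - 393615 = \sqrt{254 + 469} - 393615 = \sqrt{723} - 393615 = -393615 + \sqrt{723}$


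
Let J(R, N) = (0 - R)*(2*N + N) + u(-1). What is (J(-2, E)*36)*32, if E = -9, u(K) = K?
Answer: -63360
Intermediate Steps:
J(R, N) = -1 - 3*N*R (J(R, N) = (0 - R)*(2*N + N) - 1 = (-R)*(3*N) - 1 = -3*N*R - 1 = -1 - 3*N*R)
(J(-2, E)*36)*32 = ((-1 - 3*(-9)*(-2))*36)*32 = ((-1 - 54)*36)*32 = -55*36*32 = -1980*32 = -63360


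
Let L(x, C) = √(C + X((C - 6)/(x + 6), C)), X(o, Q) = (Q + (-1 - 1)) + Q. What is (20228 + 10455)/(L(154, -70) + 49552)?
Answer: 380101004/613850229 - 30683*I*√53/1227700458 ≈ 0.61921 - 0.00018195*I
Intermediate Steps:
X(o, Q) = -2 + 2*Q (X(o, Q) = (Q - 2) + Q = (-2 + Q) + Q = -2 + 2*Q)
L(x, C) = √(-2 + 3*C) (L(x, C) = √(C + (-2 + 2*C)) = √(-2 + 3*C))
(20228 + 10455)/(L(154, -70) + 49552) = (20228 + 10455)/(√(-2 + 3*(-70)) + 49552) = 30683/(√(-2 - 210) + 49552) = 30683/(√(-212) + 49552) = 30683/(2*I*√53 + 49552) = 30683/(49552 + 2*I*√53)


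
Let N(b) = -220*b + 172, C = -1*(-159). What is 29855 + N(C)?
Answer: -4953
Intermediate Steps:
C = 159
N(b) = 172 - 220*b
29855 + N(C) = 29855 + (172 - 220*159) = 29855 + (172 - 34980) = 29855 - 34808 = -4953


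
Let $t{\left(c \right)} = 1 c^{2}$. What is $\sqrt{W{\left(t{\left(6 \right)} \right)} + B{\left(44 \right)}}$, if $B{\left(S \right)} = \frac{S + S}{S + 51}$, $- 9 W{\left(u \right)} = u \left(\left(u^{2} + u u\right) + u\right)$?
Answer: $\frac{2 i \sqrt{23715610}}{95} \approx 102.52 i$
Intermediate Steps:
$t{\left(c \right)} = c^{2}$
$W{\left(u \right)} = - \frac{u \left(u + 2 u^{2}\right)}{9}$ ($W{\left(u \right)} = - \frac{u \left(\left(u^{2} + u u\right) + u\right)}{9} = - \frac{u \left(\left(u^{2} + u^{2}\right) + u\right)}{9} = - \frac{u \left(2 u^{2} + u\right)}{9} = - \frac{u \left(u + 2 u^{2}\right)}{9}$)
$B{\left(S \right)} = \frac{2 S}{51 + S}$
$\sqrt{W{\left(t{\left(6 \right)} \right)} + B{\left(44 \right)}} = \sqrt{\frac{\left(6^{2}\right)^{2} \left(-1 - 2 \cdot 6^{2}\right)}{9} + 2 \cdot 44 \frac{1}{51 + 44}} = \sqrt{\frac{36^{2} \left(-1 - 72\right)}{9} + 2 \cdot 44 \cdot \frac{1}{95}} = \sqrt{\frac{1}{9} \cdot 1296 \left(-1 - 72\right) + 2 \cdot 44 \cdot \frac{1}{95}} = \sqrt{\frac{1}{9} \cdot 1296 \left(-73\right) + \frac{88}{95}} = \sqrt{-10512 + \frac{88}{95}} = \sqrt{- \frac{998552}{95}} = \frac{2 i \sqrt{23715610}}{95}$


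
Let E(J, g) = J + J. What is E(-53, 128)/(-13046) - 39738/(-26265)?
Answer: 86867673/57108865 ≈ 1.5211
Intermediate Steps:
E(J, g) = 2*J
E(-53, 128)/(-13046) - 39738/(-26265) = (2*(-53))/(-13046) - 39738/(-26265) = -106*(-1/13046) - 39738*(-1/26265) = 53/6523 + 13246/8755 = 86867673/57108865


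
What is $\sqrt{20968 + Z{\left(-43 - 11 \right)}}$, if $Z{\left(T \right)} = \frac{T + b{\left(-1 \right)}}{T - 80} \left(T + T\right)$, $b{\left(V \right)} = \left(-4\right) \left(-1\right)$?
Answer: $\frac{2 \sqrt{23486113}}{67} \approx 144.66$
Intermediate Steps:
$b{\left(V \right)} = 4$
$Z{\left(T \right)} = \frac{2 T \left(4 + T\right)}{-80 + T}$ ($Z{\left(T \right)} = \frac{T + 4}{T - 80} \left(T + T\right) = \frac{4 + T}{-80 + T} 2 T = \frac{2 T \left(4 + T\right)}{-80 + T}$)
$\sqrt{20968 + Z{\left(-43 - 11 \right)}} = \sqrt{20968 + \frac{2 \left(-43 - 11\right) \left(4 - 54\right)}{-80 - 54}} = \sqrt{20968 + 2 \left(-54\right) \frac{1}{-80 - 54} \left(4 - 54\right)} = \sqrt{20968 + 2 \left(-54\right) \frac{1}{-134} \left(-50\right)} = \sqrt{20968 + 2 \left(-54\right) \left(- \frac{1}{134}\right) \left(-50\right)} = \sqrt{20968 - \frac{2700}{67}} = \sqrt{\frac{1402156}{67}} = \frac{2 \sqrt{23486113}}{67}$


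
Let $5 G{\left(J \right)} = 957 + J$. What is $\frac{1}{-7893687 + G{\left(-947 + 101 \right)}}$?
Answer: $- \frac{5}{39468324} \approx -1.2668 \cdot 10^{-7}$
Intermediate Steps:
$G{\left(J \right)} = \frac{957}{5} + \frac{J}{5}$ ($G{\left(J \right)} = \frac{957 + J}{5} = \frac{957}{5} + \frac{J}{5}$)
$\frac{1}{-7893687 + G{\left(-947 + 101 \right)}} = \frac{1}{-7893687 + \left(\frac{957}{5} + \frac{-947 + 101}{5}\right)} = \frac{1}{-7893687 + \left(\frac{957}{5} + \frac{1}{5} \left(-846\right)\right)} = \frac{1}{-7893687 + \left(\frac{957}{5} - \frac{846}{5}\right)} = \frac{1}{-7893687 + \frac{111}{5}} = \frac{1}{- \frac{39468324}{5}} = - \frac{5}{39468324}$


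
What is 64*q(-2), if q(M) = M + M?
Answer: -256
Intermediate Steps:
q(M) = 2*M
64*q(-2) = 64*(2*(-2)) = 64*(-4) = -256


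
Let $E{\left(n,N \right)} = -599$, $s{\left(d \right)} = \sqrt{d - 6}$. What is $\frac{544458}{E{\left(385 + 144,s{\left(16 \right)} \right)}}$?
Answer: $- \frac{544458}{599} \approx -908.95$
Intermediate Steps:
$s{\left(d \right)} = \sqrt{-6 + d}$
$\frac{544458}{E{\left(385 + 144,s{\left(16 \right)} \right)}} = \frac{544458}{-599} = 544458 \left(- \frac{1}{599}\right) = - \frac{544458}{599}$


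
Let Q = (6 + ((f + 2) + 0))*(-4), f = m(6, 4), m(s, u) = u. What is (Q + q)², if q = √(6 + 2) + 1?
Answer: 2217 - 188*√2 ≈ 1951.1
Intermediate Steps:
f = 4
q = 1 + 2*√2 (q = √8 + 1 = 2*√2 + 1 = 1 + 2*√2 ≈ 3.8284)
Q = -48 (Q = (6 + ((4 + 2) + 0))*(-4) = (6 + (6 + 0))*(-4) = (6 + 6)*(-4) = 12*(-4) = -48)
(Q + q)² = (-48 + (1 + 2*√2))² = (-47 + 2*√2)²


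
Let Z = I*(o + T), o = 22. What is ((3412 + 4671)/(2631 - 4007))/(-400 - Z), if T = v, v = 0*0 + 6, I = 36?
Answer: 8083/1937408 ≈ 0.0041721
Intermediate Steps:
v = 6 (v = 0 + 6 = 6)
T = 6
Z = 1008 (Z = 36*(22 + 6) = 36*28 = 1008)
((3412 + 4671)/(2631 - 4007))/(-400 - Z) = ((3412 + 4671)/(2631 - 4007))/(-400 - 1*1008) = (8083/(-1376))/(-400 - 1008) = (8083*(-1/1376))/(-1408) = -8083/1376*(-1/1408) = 8083/1937408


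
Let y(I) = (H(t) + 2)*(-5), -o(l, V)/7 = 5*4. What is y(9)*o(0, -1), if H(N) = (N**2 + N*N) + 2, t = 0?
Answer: 2800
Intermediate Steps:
H(N) = 2 + 2*N**2 (H(N) = (N**2 + N**2) + 2 = 2*N**2 + 2 = 2 + 2*N**2)
o(l, V) = -140 (o(l, V) = -35*4 = -7*20 = -140)
y(I) = -20 (y(I) = ((2 + 2*0**2) + 2)*(-5) = ((2 + 2*0) + 2)*(-5) = ((2 + 0) + 2)*(-5) = (2 + 2)*(-5) = 4*(-5) = -20)
y(9)*o(0, -1) = -20*(-140) = 2800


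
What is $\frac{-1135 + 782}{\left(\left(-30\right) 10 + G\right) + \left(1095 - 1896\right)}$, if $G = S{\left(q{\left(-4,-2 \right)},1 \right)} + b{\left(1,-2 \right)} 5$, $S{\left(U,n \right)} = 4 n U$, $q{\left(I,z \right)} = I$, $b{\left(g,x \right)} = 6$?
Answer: $\frac{353}{1087} \approx 0.32475$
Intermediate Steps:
$S{\left(U,n \right)} = 4 U n$
$G = 14$ ($G = 4 \left(-4\right) 1 + 6 \cdot 5 = -16 + 30 = 14$)
$\frac{-1135 + 782}{\left(\left(-30\right) 10 + G\right) + \left(1095 - 1896\right)} = \frac{-1135 + 782}{\left(\left(-30\right) 10 + 14\right) + \left(1095 - 1896\right)} = - \frac{353}{\left(-300 + 14\right) + \left(1095 - 1896\right)} = - \frac{353}{-286 - 801} = - \frac{353}{-1087} = \left(-353\right) \left(- \frac{1}{1087}\right) = \frac{353}{1087}$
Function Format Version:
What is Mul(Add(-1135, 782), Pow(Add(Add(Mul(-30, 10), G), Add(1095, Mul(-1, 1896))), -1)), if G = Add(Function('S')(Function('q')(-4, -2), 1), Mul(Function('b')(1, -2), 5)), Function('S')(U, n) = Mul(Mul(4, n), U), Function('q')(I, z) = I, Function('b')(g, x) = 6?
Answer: Rational(353, 1087) ≈ 0.32475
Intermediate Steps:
Function('S')(U, n) = Mul(4, U, n)
G = 14 (G = Add(Mul(4, -4, 1), Mul(6, 5)) = Add(-16, 30) = 14)
Mul(Add(-1135, 782), Pow(Add(Add(Mul(-30, 10), G), Add(1095, Mul(-1, 1896))), -1)) = Mul(Add(-1135, 782), Pow(Add(Add(Mul(-30, 10), 14), Add(1095, Mul(-1, 1896))), -1)) = Mul(-353, Pow(Add(Add(-300, 14), Add(1095, -1896)), -1)) = Mul(-353, Pow(Add(-286, -801), -1)) = Mul(-353, Pow(-1087, -1)) = Mul(-353, Rational(-1, 1087)) = Rational(353, 1087)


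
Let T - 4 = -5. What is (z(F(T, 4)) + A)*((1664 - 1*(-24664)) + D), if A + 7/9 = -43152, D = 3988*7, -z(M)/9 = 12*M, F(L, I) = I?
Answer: -21277914172/9 ≈ -2.3642e+9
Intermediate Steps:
T = -1 (T = 4 - 5 = -1)
z(M) = -108*M
D = 27916
A = -388375/9 (A = -7/9 - 43152 = -388375/9 ≈ -43153.)
(z(F(T, 4)) + A)*((1664 - 1*(-24664)) + D) = (-108*4 - 388375/9)*((1664 - 1*(-24664)) + 27916) = (-432 - 388375/9)*((1664 + 24664) + 27916) = -392263*(26328 + 27916)/9 = -392263/9*54244 = -21277914172/9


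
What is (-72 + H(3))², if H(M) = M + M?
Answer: 4356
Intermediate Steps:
H(M) = 2*M
(-72 + H(3))² = (-72 + 2*3)² = (-72 + 6)² = (-66)² = 4356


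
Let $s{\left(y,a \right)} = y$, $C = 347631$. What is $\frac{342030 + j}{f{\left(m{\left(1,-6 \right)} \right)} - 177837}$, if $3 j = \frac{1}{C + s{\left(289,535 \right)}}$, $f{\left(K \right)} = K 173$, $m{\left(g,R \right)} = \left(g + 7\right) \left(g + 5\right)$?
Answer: $- \frac{356997232801}{176951764080} \approx -2.0175$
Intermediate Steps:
$m{\left(g,R \right)} = \left(5 + g\right) \left(7 + g\right)$ ($m{\left(g,R \right)} = \left(7 + g\right) \left(5 + g\right) = \left(5 + g\right) \left(7 + g\right)$)
$f{\left(K \right)} = 173 K$
$j = \frac{1}{1043760}$ ($j = \frac{1}{3 \left(347631 + 289\right)} = \frac{1}{3 \cdot 347920} = \frac{1}{3} \cdot \frac{1}{347920} = \frac{1}{1043760} \approx 9.5807 \cdot 10^{-7}$)
$\frac{342030 + j}{f{\left(m{\left(1,-6 \right)} \right)} - 177837} = \frac{342030 + \frac{1}{1043760}}{173 \left(35 + 1^{2} + 12 \cdot 1\right) - 177837} = \frac{356997232801}{1043760 \left(173 \left(35 + 1 + 12\right) - 177837\right)} = \frac{356997232801}{1043760 \left(173 \cdot 48 - 177837\right)} = \frac{356997232801}{1043760 \left(8304 - 177837\right)} = \frac{356997232801}{1043760 \left(-169533\right)} = \frac{356997232801}{1043760} \left(- \frac{1}{169533}\right) = - \frac{356997232801}{176951764080}$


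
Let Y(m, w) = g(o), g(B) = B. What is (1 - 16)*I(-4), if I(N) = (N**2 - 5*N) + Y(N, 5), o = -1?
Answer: -525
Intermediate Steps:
Y(m, w) = -1
I(N) = -1 + N**2 - 5*N (I(N) = (N**2 - 5*N) - 1 = -1 + N**2 - 5*N)
(1 - 16)*I(-4) = (1 - 16)*(-1 + (-4)**2 - 5*(-4)) = -15*(-1 + 16 + 20) = -15*35 = -525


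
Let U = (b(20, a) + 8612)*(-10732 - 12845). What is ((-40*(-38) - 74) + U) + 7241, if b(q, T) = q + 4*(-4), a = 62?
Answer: -203130745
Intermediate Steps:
b(q, T) = -16 + q (b(q, T) = q - 16 = -16 + q)
U = -203139432 (U = ((-16 + 20) + 8612)*(-10732 - 12845) = (4 + 8612)*(-23577) = 8616*(-23577) = -203139432)
((-40*(-38) - 74) + U) + 7241 = ((-40*(-38) - 74) - 203139432) + 7241 = ((1520 - 74) - 203139432) + 7241 = (1446 - 203139432) + 7241 = -203137986 + 7241 = -203130745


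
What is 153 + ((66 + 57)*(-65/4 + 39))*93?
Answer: 1041561/4 ≈ 2.6039e+5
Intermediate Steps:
153 + ((66 + 57)*(-65/4 + 39))*93 = 153 + (123*(-65*¼ + 39))*93 = 153 + (123*(-65/4 + 39))*93 = 153 + (123*(91/4))*93 = 153 + (11193/4)*93 = 153 + 1040949/4 = 1041561/4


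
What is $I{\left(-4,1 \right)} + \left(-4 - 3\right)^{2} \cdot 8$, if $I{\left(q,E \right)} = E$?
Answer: $393$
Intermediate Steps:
$I{\left(-4,1 \right)} + \left(-4 - 3\right)^{2} \cdot 8 = 1 + \left(-4 - 3\right)^{2} \cdot 8 = 1 + \left(-7\right)^{2} \cdot 8 = 1 + 49 \cdot 8 = 1 + 392 = 393$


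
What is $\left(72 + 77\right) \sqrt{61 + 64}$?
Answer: $745 \sqrt{5} \approx 1665.9$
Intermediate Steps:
$\left(72 + 77\right) \sqrt{61 + 64} = 149 \sqrt{125} = 149 \cdot 5 \sqrt{5} = 745 \sqrt{5}$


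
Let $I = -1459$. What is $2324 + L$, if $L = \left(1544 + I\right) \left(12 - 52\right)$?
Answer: $-1076$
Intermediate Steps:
$L = -3400$ ($L = \left(1544 - 1459\right) \left(12 - 52\right) = 85 \left(-40\right) = -3400$)
$2324 + L = 2324 - 3400 = -1076$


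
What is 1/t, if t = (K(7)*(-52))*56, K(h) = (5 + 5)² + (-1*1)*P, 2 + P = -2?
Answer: -1/302848 ≈ -3.3020e-6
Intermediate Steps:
P = -4 (P = -2 - 2 = -4)
K(h) = 104 (K(h) = (5 + 5)² - 1*1*(-4) = 10² - 1*(-4) = 100 + 4 = 104)
t = -302848 (t = (104*(-52))*56 = -5408*56 = -302848)
1/t = 1/(-302848) = -1/302848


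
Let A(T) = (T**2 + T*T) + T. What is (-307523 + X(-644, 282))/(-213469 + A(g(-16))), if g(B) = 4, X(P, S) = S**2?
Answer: 227999/213433 ≈ 1.0682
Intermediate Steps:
A(T) = T + 2*T**2 (A(T) = (T**2 + T**2) + T = 2*T**2 + T = T + 2*T**2)
(-307523 + X(-644, 282))/(-213469 + A(g(-16))) = (-307523 + 282**2)/(-213469 + 4*(1 + 2*4)) = (-307523 + 79524)/(-213469 + 4*(1 + 8)) = -227999/(-213469 + 4*9) = -227999/(-213469 + 36) = -227999/(-213433) = -227999*(-1/213433) = 227999/213433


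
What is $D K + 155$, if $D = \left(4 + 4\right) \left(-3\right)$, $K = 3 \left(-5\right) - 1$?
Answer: $539$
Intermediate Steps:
$K = -16$ ($K = -15 - 1 = -16$)
$D = -24$ ($D = 8 \left(-3\right) = -24$)
$D K + 155 = \left(-24\right) \left(-16\right) + 155 = 384 + 155 = 539$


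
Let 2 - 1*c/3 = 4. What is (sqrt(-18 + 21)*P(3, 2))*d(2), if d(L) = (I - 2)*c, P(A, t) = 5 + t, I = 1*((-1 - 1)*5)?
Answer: 504*sqrt(3) ≈ 872.95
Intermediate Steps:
c = -6 (c = 6 - 3*4 = 6 - 12 = -6)
I = -10 (I = 1*(-2*5) = 1*(-10) = -10)
d(L) = 72 (d(L) = (-10 - 2)*(-6) = -12*(-6) = 72)
(sqrt(-18 + 21)*P(3, 2))*d(2) = (sqrt(-18 + 21)*(5 + 2))*72 = (sqrt(3)*7)*72 = (7*sqrt(3))*72 = 504*sqrt(3)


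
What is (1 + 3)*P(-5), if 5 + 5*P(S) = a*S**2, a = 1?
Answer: 16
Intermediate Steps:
P(S) = -1 + S**2/5 (P(S) = -1 + (1*S**2)/5 = -1 + S**2/5)
(1 + 3)*P(-5) = (1 + 3)*(-1 + (1/5)*(-5)**2) = 4*(-1 + (1/5)*25) = 4*(-1 + 5) = 4*4 = 16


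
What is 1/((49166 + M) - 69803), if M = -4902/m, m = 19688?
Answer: -9844/203153079 ≈ -4.8456e-5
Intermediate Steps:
M = -2451/9844 (M = -4902/19688 = -4902*1/19688 = -2451/9844 ≈ -0.24898)
1/((49166 + M) - 69803) = 1/((49166 - 2451/9844) - 69803) = 1/(483987653/9844 - 69803) = 1/(-203153079/9844) = -9844/203153079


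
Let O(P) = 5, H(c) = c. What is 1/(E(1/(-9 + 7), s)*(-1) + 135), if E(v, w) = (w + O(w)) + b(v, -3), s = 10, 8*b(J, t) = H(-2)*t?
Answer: 4/477 ≈ 0.0083857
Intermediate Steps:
b(J, t) = -t/4 (b(J, t) = (-2*t)/8 = -t/4)
E(v, w) = 23/4 + w (E(v, w) = (w + 5) - 1/4*(-3) = (5 + w) + 3/4 = 23/4 + w)
1/(E(1/(-9 + 7), s)*(-1) + 135) = 1/((23/4 + 10)*(-1) + 135) = 1/((63/4)*(-1) + 135) = 1/(-63/4 + 135) = 1/(477/4) = 4/477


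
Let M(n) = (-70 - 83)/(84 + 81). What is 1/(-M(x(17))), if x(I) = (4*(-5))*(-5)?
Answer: 55/51 ≈ 1.0784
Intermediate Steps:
x(I) = 100 (x(I) = -20*(-5) = 100)
M(n) = -51/55 (M(n) = -153/165 = -153*1/165 = -51/55)
1/(-M(x(17))) = 1/(-1*(-51/55)) = 1/(51/55) = 55/51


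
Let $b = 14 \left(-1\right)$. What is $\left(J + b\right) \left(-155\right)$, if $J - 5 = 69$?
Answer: $-9300$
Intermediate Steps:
$J = 74$ ($J = 5 + 69 = 74$)
$b = -14$
$\left(J + b\right) \left(-155\right) = \left(74 - 14\right) \left(-155\right) = 60 \left(-155\right) = -9300$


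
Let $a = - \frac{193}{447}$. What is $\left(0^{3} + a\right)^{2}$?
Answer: $\frac{37249}{199809} \approx 0.18642$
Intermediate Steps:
$a = - \frac{193}{447}$ ($a = \left(-193\right) \frac{1}{447} = - \frac{193}{447} \approx -0.43177$)
$\left(0^{3} + a\right)^{2} = \left(0^{3} - \frac{193}{447}\right)^{2} = \left(0 - \frac{193}{447}\right)^{2} = \left(- \frac{193}{447}\right)^{2} = \frac{37249}{199809}$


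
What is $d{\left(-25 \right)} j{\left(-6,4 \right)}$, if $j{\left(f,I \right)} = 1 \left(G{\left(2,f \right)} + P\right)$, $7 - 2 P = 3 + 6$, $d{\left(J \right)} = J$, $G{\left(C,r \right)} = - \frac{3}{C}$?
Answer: $\frac{125}{2} \approx 62.5$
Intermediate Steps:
$P = -1$ ($P = \frac{7}{2} - \frac{3 + 6}{2} = \frac{7}{2} - \frac{9}{2} = -1$)
$j{\left(f,I \right)} = - \frac{5}{2}$ ($j{\left(f,I \right)} = 1 \left(- \frac{3}{2} - 1\right) = 1 \left(- \frac{5}{2}\right) = - \frac{5}{2}$)
$d{\left(-25 \right)} j{\left(-6,4 \right)} = \left(-25\right) \left(- \frac{5}{2}\right) = \frac{125}{2}$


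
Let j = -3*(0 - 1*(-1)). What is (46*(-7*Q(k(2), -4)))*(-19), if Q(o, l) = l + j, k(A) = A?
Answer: -42826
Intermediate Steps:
j = -3 (j = -3*(0 + 1) = -3*1 = -3)
Q(o, l) = -3 + l (Q(o, l) = l - 3 = -3 + l)
(46*(-7*Q(k(2), -4)))*(-19) = (46*(-7*(-3 - 4)))*(-19) = (46*(-7*(-7)))*(-19) = (46*49)*(-19) = 2254*(-19) = -42826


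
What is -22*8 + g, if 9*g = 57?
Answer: -509/3 ≈ -169.67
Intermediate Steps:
g = 19/3 (g = (1/9)*57 = 19/3 ≈ 6.3333)
-22*8 + g = -22*8 + 19/3 = -176 + 19/3 = -509/3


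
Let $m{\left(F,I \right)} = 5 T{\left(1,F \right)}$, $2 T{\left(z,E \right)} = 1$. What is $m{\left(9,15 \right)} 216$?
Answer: $540$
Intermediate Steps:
$T{\left(z,E \right)} = \frac{1}{2}$ ($T{\left(z,E \right)} = \frac{1}{2} \cdot 1 = \frac{1}{2}$)
$m{\left(F,I \right)} = \frac{5}{2}$ ($m{\left(F,I \right)} = 5 \cdot \frac{1}{2} = \frac{5}{2}$)
$m{\left(9,15 \right)} 216 = \frac{5}{2} \cdot 216 = 540$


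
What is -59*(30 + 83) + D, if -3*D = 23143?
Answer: -43144/3 ≈ -14381.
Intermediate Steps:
D = -23143/3 (D = -⅓*23143 = -23143/3 ≈ -7714.3)
-59*(30 + 83) + D = -59*(30 + 83) - 23143/3 = -59*113 - 23143/3 = -6667 - 23143/3 = -43144/3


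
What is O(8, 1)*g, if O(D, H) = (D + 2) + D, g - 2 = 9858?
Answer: 177480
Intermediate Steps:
g = 9860 (g = 2 + 9858 = 9860)
O(D, H) = 2 + 2*D (O(D, H) = (2 + D) + D = 2 + 2*D)
O(8, 1)*g = (2 + 2*8)*9860 = (2 + 16)*9860 = 18*9860 = 177480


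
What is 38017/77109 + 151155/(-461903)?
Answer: 5904755456/35616878427 ≈ 0.16579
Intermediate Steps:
38017/77109 + 151155/(-461903) = 38017*(1/77109) + 151155*(-1/461903) = 38017/77109 - 151155/461903 = 5904755456/35616878427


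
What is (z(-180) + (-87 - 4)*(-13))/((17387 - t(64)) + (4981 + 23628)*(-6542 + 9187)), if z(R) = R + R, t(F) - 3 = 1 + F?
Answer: 823/75688124 ≈ 1.0874e-5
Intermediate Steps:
t(F) = 4 + F (t(F) = 3 + (1 + F) = 4 + F)
z(R) = 2*R
(z(-180) + (-87 - 4)*(-13))/((17387 - t(64)) + (4981 + 23628)*(-6542 + 9187)) = (2*(-180) + (-87 - 4)*(-13))/((17387 - (4 + 64)) + (4981 + 23628)*(-6542 + 9187)) = (-360 - 91*(-13))/((17387 - 1*68) + 28609*2645) = (-360 + 1183)/((17387 - 68) + 75670805) = 823/(17319 + 75670805) = 823/75688124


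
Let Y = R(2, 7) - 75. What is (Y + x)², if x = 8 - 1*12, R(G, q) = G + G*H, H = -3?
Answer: 6889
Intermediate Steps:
R(G, q) = -2*G (R(G, q) = G + G*(-3) = G - 3*G = -2*G)
Y = -79 (Y = -2*2 - 75 = -4 - 75 = -79)
x = -4 (x = 8 - 12 = -4)
(Y + x)² = (-79 - 4)² = (-83)² = 6889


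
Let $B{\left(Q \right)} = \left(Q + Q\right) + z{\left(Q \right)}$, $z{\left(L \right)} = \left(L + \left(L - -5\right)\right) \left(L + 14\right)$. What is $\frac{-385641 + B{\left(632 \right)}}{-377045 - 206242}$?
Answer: $- \frac{435397}{583287} \approx -0.74645$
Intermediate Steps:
$z{\left(L \right)} = \left(5 + 2 L\right) \left(14 + L\right)$ ($z{\left(L \right)} = \left(L + \left(L + 5\right)\right) \left(14 + L\right) = \left(L + \left(5 + L\right)\right) \left(14 + L\right) = \left(5 + 2 L\right) \left(14 + L\right)$)
$B{\left(Q \right)} = 70 + 2 Q^{2} + 35 Q$ ($B{\left(Q \right)} = \left(Q + Q\right) + \left(70 + 2 Q^{2} + 33 Q\right) = 2 Q + \left(70 + 2 Q^{2} + 33 Q\right) = 70 + 2 Q^{2} + 35 Q$)
$\frac{-385641 + B{\left(632 \right)}}{-377045 - 206242} = \frac{-385641 + \left(70 + 2 \cdot 632^{2} + 35 \cdot 632\right)}{-377045 - 206242} = \frac{-385641 + \left(70 + 2 \cdot 399424 + 22120\right)}{-583287} = \left(-385641 + \left(70 + 798848 + 22120\right)\right) \left(- \frac{1}{583287}\right) = \left(-385641 + 821038\right) \left(- \frac{1}{583287}\right) = 435397 \left(- \frac{1}{583287}\right) = - \frac{435397}{583287}$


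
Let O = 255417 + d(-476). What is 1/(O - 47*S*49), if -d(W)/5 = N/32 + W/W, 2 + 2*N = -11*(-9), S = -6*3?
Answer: 64/18998939 ≈ 3.3686e-6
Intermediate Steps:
S = -18
N = 97/2 (N = -1 + (-11*(-9))/2 = -1 + (1/2)*99 = -1 + 99/2 = 97/2 ≈ 48.500)
d(W) = -805/64 (d(W) = -5*((97/2)/32 + W/W) = -5*((97/2)*(1/32) + 1) = -5*(97/64 + 1) = -5*161/64 = -805/64)
O = 16345883/64 (O = 255417 - 805/64 = 16345883/64 ≈ 2.5540e+5)
1/(O - 47*S*49) = 1/(16345883/64 - 47*(-18)*49) = 1/(16345883/64 + 846*49) = 1/(16345883/64 + 41454) = 1/(18998939/64) = 64/18998939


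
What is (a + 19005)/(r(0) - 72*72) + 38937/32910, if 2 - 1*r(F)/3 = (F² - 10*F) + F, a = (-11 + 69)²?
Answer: -44545667/14200665 ≈ -3.1369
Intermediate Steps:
a = 3364 (a = 58² = 3364)
r(F) = 6 - 3*F² + 27*F (r(F) = 6 - 3*((F² - 10*F) + F) = 6 - 3*(F² - 9*F) = 6 + (-3*F² + 27*F) = 6 - 3*F² + 27*F)
(a + 19005)/(r(0) - 72*72) + 38937/32910 = (3364 + 19005)/((6 - 3*0² + 27*0) - 72*72) + 38937/32910 = 22369/((6 - 3*0 + 0) - 5184) + 38937*(1/32910) = 22369/((6 + 0 + 0) - 5184) + 12979/10970 = 22369/(6 - 5184) + 12979/10970 = 22369/(-5178) + 12979/10970 = 22369*(-1/5178) + 12979/10970 = -22369/5178 + 12979/10970 = -44545667/14200665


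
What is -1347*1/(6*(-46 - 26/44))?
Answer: 4939/1025 ≈ 4.8185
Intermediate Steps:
-1347*1/(6*(-46 - 26/44)) = -1347*1/(6*(-46 - 26*1/44)) = -1347*1/(6*(-46 - 13/22)) = -1347/((-1025/22*6)) = -1347/(-3075/11) = -1347*(-11/3075) = 4939/1025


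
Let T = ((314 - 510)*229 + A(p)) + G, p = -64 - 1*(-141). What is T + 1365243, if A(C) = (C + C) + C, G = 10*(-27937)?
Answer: 1041220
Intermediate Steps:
G = -279370
p = 77 (p = -64 + 141 = 77)
A(C) = 3*C (A(C) = 2*C + C = 3*C)
T = -324023 (T = ((314 - 510)*229 + 3*77) - 279370 = (-196*229 + 231) - 279370 = (-44884 + 231) - 279370 = -44653 - 279370 = -324023)
T + 1365243 = -324023 + 1365243 = 1041220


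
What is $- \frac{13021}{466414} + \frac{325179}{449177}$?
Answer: $\frac{145819304389}{209502441278} \approx 0.69603$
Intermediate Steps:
$- \frac{13021}{466414} + \frac{325179}{449177} = \frac{145819304389}{209502441278}$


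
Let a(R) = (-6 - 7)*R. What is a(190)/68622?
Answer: -1235/34311 ≈ -0.035994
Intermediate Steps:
a(R) = -13*R
a(190)/68622 = -13*190/68622 = -2470*1/68622 = -1235/34311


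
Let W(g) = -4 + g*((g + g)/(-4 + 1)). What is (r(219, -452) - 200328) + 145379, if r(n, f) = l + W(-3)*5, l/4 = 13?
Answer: -54947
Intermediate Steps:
W(g) = -4 - 2*g**2/3 (W(g) = -4 + g*((2*g)/(-3)) = -4 + g*((2*g)*(-1/3)) = -4 + g*(-2*g/3) = -4 - 2*g**2/3)
l = 52 (l = 4*13 = 52)
r(n, f) = 2 (r(n, f) = 52 + (-4 - 2/3*(-3)**2)*5 = 52 + (-4 - 2/3*9)*5 = 52 + (-4 - 6)*5 = 52 - 10*5 = 52 - 50 = 2)
(r(219, -452) - 200328) + 145379 = (2 - 200328) + 145379 = -200326 + 145379 = -54947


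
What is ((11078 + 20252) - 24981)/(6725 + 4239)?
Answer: 6349/10964 ≈ 0.57908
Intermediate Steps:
((11078 + 20252) - 24981)/(6725 + 4239) = (31330 - 24981)/10964 = 6349*(1/10964) = 6349/10964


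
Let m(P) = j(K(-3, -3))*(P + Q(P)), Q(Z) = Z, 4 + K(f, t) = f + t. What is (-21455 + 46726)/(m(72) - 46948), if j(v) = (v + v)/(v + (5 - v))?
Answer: -25271/47524 ≈ -0.53175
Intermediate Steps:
K(f, t) = -4 + f + t (K(f, t) = -4 + (f + t) = -4 + f + t)
j(v) = 2*v/5 (j(v) = (2*v)/5 = (2*v)*(1/5) = 2*v/5)
m(P) = -8*P (m(P) = (2*(-4 - 3 - 3)/5)*(P + P) = ((2/5)*(-10))*(2*P) = -8*P)
(-21455 + 46726)/(m(72) - 46948) = (-21455 + 46726)/(-8*72 - 46948) = 25271/(-576 - 46948) = 25271/(-47524) = 25271*(-1/47524) = -25271/47524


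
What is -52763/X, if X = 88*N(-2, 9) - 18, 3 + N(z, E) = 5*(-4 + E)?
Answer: -52763/1918 ≈ -27.509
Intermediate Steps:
N(z, E) = -23 + 5*E (N(z, E) = -3 + 5*(-4 + E) = -3 + (-20 + 5*E) = -23 + 5*E)
X = 1918 (X = 88*(-23 + 5*9) - 18 = 88*(-23 + 45) - 18 = 88*22 - 18 = 1936 - 18 = 1918)
-52763/X = -52763/1918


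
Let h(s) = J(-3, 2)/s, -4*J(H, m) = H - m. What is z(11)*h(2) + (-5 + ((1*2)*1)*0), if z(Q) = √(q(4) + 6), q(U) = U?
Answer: -5 + 5*√10/8 ≈ -3.0236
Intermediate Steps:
J(H, m) = -H/4 + m/4 (J(H, m) = -(H - m)/4 = -H/4 + m/4)
z(Q) = √10 (z(Q) = √(4 + 6) = √10)
h(s) = 5/(4*s) (h(s) = (-¼*(-3) + (¼)*2)/s = (¾ + ½)/s = 5/(4*s))
z(11)*h(2) + (-5 + ((1*2)*1)*0) = √10*((5/4)/2) + (-5 + ((1*2)*1)*0) = √10*((5/4)*(½)) + (-5 + (2*1)*0) = √10*(5/8) + (-5 + 2*0) = 5*√10/8 + (-5 + 0) = 5*√10/8 - 5 = -5 + 5*√10/8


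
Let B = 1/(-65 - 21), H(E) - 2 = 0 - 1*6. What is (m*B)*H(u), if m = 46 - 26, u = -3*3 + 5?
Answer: 40/43 ≈ 0.93023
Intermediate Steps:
u = -4 (u = -9 + 5 = -4)
H(E) = -4 (H(E) = 2 + (0 - 1*6) = 2 + (0 - 6) = 2 - 6 = -4)
B = -1/86 (B = 1/(-86) = -1/86 ≈ -0.011628)
m = 20
(m*B)*H(u) = (20*(-1/86))*(-4) = -10/43*(-4) = 40/43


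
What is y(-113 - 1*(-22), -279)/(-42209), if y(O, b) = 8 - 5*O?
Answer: -463/42209 ≈ -0.010969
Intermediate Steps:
y(-113 - 1*(-22), -279)/(-42209) = (8 - 5*(-113 - 1*(-22)))/(-42209) = (8 - 5*(-113 + 22))*(-1/42209) = (8 - 5*(-91))*(-1/42209) = (8 + 455)*(-1/42209) = 463*(-1/42209) = -463/42209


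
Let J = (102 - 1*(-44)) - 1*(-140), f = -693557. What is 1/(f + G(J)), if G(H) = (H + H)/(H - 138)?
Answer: -37/25661466 ≈ -1.4419e-6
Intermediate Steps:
J = 286 (J = (102 + 44) + 140 = 146 + 140 = 286)
G(H) = 2*H/(-138 + H) (G(H) = (2*H)/(-138 + H) = 2*H/(-138 + H))
1/(f + G(J)) = 1/(-693557 + 2*286/(-138 + 286)) = 1/(-693557 + 2*286/148) = 1/(-693557 + 2*286*(1/148)) = 1/(-693557 + 143/37) = 1/(-25661466/37) = -37/25661466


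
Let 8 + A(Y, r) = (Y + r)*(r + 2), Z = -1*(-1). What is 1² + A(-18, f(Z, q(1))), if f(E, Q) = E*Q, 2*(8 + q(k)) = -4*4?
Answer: 469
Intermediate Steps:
Z = 1
q(k) = -16 (q(k) = -8 + (-4*4)/2 = -8 + (½)*(-16) = -8 - 8 = -16)
A(Y, r) = -8 + (2 + r)*(Y + r) (A(Y, r) = -8 + (Y + r)*(r + 2) = -8 + (Y + r)*(2 + r) = -8 + (2 + r)*(Y + r))
1² + A(-18, f(Z, q(1))) = 1² + (-8 + (1*(-16))² + 2*(-18) + 2*(1*(-16)) - 18*(-16)) = 1 + (-8 + (-16)² - 36 + 2*(-16) - 18*(-16)) = 1 + (-8 + 256 - 36 - 32 + 288) = 1 + 468 = 469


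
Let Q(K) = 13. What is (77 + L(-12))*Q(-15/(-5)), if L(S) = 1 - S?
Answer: 1170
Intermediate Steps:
(77 + L(-12))*Q(-15/(-5)) = (77 + (1 - 1*(-12)))*13 = (77 + (1 + 12))*13 = (77 + 13)*13 = 90*13 = 1170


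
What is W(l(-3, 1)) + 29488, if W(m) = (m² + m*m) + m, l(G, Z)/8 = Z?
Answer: 29624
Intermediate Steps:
l(G, Z) = 8*Z
W(m) = m + 2*m² (W(m) = (m² + m²) + m = 2*m² + m = m + 2*m²)
W(l(-3, 1)) + 29488 = (8*1)*(1 + 2*(8*1)) + 29488 = 8*(1 + 2*8) + 29488 = 8*(1 + 16) + 29488 = 8*17 + 29488 = 136 + 29488 = 29624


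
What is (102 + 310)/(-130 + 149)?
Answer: 412/19 ≈ 21.684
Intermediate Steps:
(102 + 310)/(-130 + 149) = 412/19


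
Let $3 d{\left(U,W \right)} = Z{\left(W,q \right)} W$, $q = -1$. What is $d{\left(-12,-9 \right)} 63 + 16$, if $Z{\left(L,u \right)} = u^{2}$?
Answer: $-173$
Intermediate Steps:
$d{\left(U,W \right)} = \frac{W}{3}$ ($d{\left(U,W \right)} = \frac{\left(-1\right)^{2} W}{3} = \frac{1 W}{3} = \frac{W}{3}$)
$d{\left(-12,-9 \right)} 63 + 16 = \frac{1}{3} \left(-9\right) 63 + 16 = \left(-3\right) 63 + 16 = -189 + 16 = -173$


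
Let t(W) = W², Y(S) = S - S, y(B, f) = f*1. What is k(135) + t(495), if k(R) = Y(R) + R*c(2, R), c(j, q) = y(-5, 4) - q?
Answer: 227340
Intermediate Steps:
y(B, f) = f
c(j, q) = 4 - q
Y(S) = 0
k(R) = R*(4 - R) (k(R) = 0 + R*(4 - R) = R*(4 - R))
k(135) + t(495) = 135*(4 - 1*135) + 495² = 135*(4 - 135) + 245025 = 135*(-131) + 245025 = -17685 + 245025 = 227340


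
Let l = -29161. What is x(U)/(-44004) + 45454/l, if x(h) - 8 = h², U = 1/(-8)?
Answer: -2246053681/1440786688 ≈ -1.5589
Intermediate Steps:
U = -⅛ ≈ -0.12500
x(h) = 8 + h²
x(U)/(-44004) + 45454/l = (8 + (-⅛)²)/(-44004) + 45454/(-29161) = (8 + 1/64)*(-1/44004) + 45454*(-1/29161) = (513/64)*(-1/44004) - 45454/29161 = -9/49408 - 45454/29161 = -2246053681/1440786688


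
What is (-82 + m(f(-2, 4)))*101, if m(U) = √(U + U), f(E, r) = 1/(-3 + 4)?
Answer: -8282 + 101*√2 ≈ -8139.2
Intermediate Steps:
f(E, r) = 1 (f(E, r) = 1/1 = 1)
m(U) = √2*√U (m(U) = √(2*U) = √2*√U)
(-82 + m(f(-2, 4)))*101 = (-82 + √2*√1)*101 = (-82 + √2*1)*101 = (-82 + √2)*101 = -8282 + 101*√2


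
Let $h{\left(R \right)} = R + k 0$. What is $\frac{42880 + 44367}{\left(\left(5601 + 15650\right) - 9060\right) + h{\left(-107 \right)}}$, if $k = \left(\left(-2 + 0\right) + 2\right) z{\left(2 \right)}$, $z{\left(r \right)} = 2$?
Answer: $\frac{87247}{12084} \approx 7.22$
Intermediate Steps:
$k = 0$ ($k = \left(\left(-2 + 0\right) + 2\right) 2 = \left(-2 + 2\right) 2 = 0 \cdot 2 = 0$)
$h{\left(R \right)} = R$ ($h{\left(R \right)} = R + 0 \cdot 0 = R + 0 = R$)
$\frac{42880 + 44367}{\left(\left(5601 + 15650\right) - 9060\right) + h{\left(-107 \right)}} = \frac{42880 + 44367}{\left(\left(5601 + 15650\right) - 9060\right) - 107} = \frac{87247}{\left(21251 - 9060\right) - 107} = \frac{87247}{12191 - 107} = \frac{87247}{12084}$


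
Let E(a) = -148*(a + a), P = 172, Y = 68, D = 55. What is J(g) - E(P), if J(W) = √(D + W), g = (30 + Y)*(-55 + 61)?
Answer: 50912 + √643 ≈ 50937.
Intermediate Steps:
g = 588 (g = (30 + 68)*(-55 + 61) = 98*6 = 588)
J(W) = √(55 + W)
E(a) = -296*a
J(g) - E(P) = √(55 + 588) - (-296)*172 = √643 - 1*(-50912) = √643 + 50912 = 50912 + √643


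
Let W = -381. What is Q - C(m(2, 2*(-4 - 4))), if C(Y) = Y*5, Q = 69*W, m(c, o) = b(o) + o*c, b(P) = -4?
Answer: -26109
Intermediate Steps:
m(c, o) = -4 + c*o (m(c, o) = -4 + o*c = -4 + c*o)
Q = -26289 (Q = 69*(-381) = -26289)
C(Y) = 5*Y
Q - C(m(2, 2*(-4 - 4))) = -26289 - 5*(-4 + 2*(2*(-4 - 4))) = -26289 - 5*(-4 + 2*(2*(-8))) = -26289 - 5*(-4 + 2*(-16)) = -26289 - 5*(-4 - 32) = -26289 - 5*(-36) = -26289 - 1*(-180) = -26289 + 180 = -26109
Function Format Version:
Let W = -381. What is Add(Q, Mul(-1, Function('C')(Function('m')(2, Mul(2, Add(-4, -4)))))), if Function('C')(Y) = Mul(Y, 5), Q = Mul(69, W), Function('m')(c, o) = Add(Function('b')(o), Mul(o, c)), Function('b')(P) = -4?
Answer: -26109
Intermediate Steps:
Function('m')(c, o) = Add(-4, Mul(c, o)) (Function('m')(c, o) = Add(-4, Mul(o, c)) = Add(-4, Mul(c, o)))
Q = -26289 (Q = Mul(69, -381) = -26289)
Function('C')(Y) = Mul(5, Y)
Add(Q, Mul(-1, Function('C')(Function('m')(2, Mul(2, Add(-4, -4)))))) = Add(-26289, Mul(-1, Mul(5, Add(-4, Mul(2, Mul(2, Add(-4, -4))))))) = Add(-26289, Mul(-1, Mul(5, Add(-4, Mul(2, Mul(2, -8)))))) = Add(-26289, Mul(-1, Mul(5, Add(-4, Mul(2, -16))))) = Add(-26289, Mul(-1, Mul(5, Add(-4, -32)))) = Add(-26289, Mul(-1, Mul(5, -36))) = Add(-26289, Mul(-1, -180)) = Add(-26289, 180) = -26109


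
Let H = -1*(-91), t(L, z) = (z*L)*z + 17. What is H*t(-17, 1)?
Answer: 0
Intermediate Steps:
t(L, z) = 17 + L*z**2 (t(L, z) = (L*z)*z + 17 = L*z**2 + 17 = 17 + L*z**2)
H = 91
H*t(-17, 1) = 91*(17 - 17*1**2) = 91*(17 - 17*1) = 91*(17 - 17) = 91*0 = 0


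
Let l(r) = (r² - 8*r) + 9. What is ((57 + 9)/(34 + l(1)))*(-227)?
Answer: -2497/6 ≈ -416.17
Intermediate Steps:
l(r) = 9 + r² - 8*r
((57 + 9)/(34 + l(1)))*(-227) = ((57 + 9)/(34 + (9 + 1² - 8*1)))*(-227) = (66/(34 + (9 + 1 - 8)))*(-227) = (66/(34 + 2))*(-227) = (66/36)*(-227) = (66*(1/36))*(-227) = (11/6)*(-227) = -2497/6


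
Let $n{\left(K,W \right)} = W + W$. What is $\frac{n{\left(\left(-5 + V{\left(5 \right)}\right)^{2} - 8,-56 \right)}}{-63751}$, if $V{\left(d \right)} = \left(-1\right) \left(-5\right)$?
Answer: $\frac{112}{63751} \approx 0.0017568$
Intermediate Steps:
$V{\left(d \right)} = 5$
$n{\left(K,W \right)} = 2 W$
$\frac{n{\left(\left(-5 + V{\left(5 \right)}\right)^{2} - 8,-56 \right)}}{-63751} = \frac{2 \left(-56\right)}{-63751} = \left(-112\right) \left(- \frac{1}{63751}\right) = \frac{112}{63751}$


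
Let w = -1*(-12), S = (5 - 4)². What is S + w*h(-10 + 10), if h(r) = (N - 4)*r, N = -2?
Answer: 1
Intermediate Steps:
S = 1 (S = 1² = 1)
h(r) = -6*r (h(r) = (-2 - 4)*r = -6*r)
w = 12
S + w*h(-10 + 10) = 1 + 12*(-6*(-10 + 10)) = 1 + 12*(-6*0) = 1 + 12*0 = 1 + 0 = 1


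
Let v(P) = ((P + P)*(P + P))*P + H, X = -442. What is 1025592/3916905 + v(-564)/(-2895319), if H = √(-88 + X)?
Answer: 937945568620376/3780229822565 - I*√530/2895319 ≈ 248.12 - 7.9514e-6*I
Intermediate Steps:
H = I*√530 (H = √(-88 - 442) = √(-530) = I*√530 ≈ 23.022*I)
v(P) = 4*P³ + I*√530 (v(P) = ((P + P)*(P + P))*P + I*√530 = ((2*P)*(2*P))*P + I*√530 = (4*P²)*P + I*√530 = 4*P³ + I*√530)
1025592/3916905 + v(-564)/(-2895319) = 1025592/3916905 + (4*(-564)³ + I*√530)/(-2895319) = 1025592*(1/3916905) + (4*(-179406144) + I*√530)*(-1/2895319) = 341864/1305635 + (-717624576 + I*√530)*(-1/2895319) = 341864/1305635 + (717624576/2895319 - I*√530/2895319) = 937945568620376/3780229822565 - I*√530/2895319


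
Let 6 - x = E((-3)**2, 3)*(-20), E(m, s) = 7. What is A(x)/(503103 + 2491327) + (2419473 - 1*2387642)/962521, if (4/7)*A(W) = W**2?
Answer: 131220622193/2882201758030 ≈ 0.045528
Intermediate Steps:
x = 146 (x = 6 - 7*(-20) = 6 - 1*(-140) = 6 + 140 = 146)
A(W) = 7*W**2/4
A(x)/(503103 + 2491327) + (2419473 - 1*2387642)/962521 = ((7/4)*146**2)/(503103 + 2491327) + (2419473 - 1*2387642)/962521 = ((7/4)*21316)/2994430 + (2419473 - 2387642)*(1/962521) = 37303*(1/2994430) + 31831*(1/962521) = 37303/2994430 + 31831/962521 = 131220622193/2882201758030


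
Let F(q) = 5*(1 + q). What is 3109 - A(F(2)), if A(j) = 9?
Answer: 3100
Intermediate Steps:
F(q) = 5 + 5*q
3109 - A(F(2)) = 3109 - 1*9 = 3109 - 9 = 3100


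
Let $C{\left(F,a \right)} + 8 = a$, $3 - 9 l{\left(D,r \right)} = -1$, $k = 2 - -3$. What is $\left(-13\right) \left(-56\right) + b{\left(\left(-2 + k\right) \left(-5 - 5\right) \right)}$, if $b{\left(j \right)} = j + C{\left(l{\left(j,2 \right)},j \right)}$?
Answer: $660$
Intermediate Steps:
$k = 5$ ($k = 2 + 3 = 5$)
$l{\left(D,r \right)} = \frac{4}{9}$ ($l{\left(D,r \right)} = \frac{1}{3} - - \frac{1}{9} = \frac{1}{3} + \frac{1}{9} = \frac{4}{9}$)
$C{\left(F,a \right)} = -8 + a$
$b{\left(j \right)} = -8 + 2 j$ ($b{\left(j \right)} = j + \left(-8 + j\right) = -8 + 2 j$)
$\left(-13\right) \left(-56\right) + b{\left(\left(-2 + k\right) \left(-5 - 5\right) \right)} = \left(-13\right) \left(-56\right) + \left(-8 + 2 \left(-2 + 5\right) \left(-5 - 5\right)\right) = 728 + \left(-8 + 2 \cdot 3 \left(-10\right)\right) = 728 + \left(-8 + 2 \left(-30\right)\right) = 728 - 68 = 660$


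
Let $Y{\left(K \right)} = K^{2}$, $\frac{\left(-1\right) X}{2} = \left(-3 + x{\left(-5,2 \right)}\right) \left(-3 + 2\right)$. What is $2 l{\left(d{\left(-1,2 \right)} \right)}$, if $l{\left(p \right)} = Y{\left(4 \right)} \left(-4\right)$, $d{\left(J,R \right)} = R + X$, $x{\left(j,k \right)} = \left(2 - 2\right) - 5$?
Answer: $-128$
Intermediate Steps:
$x{\left(j,k \right)} = -5$ ($x{\left(j,k \right)} = 0 - 5 = -5$)
$X = -16$ ($X = - 2 \left(-3 - 5\right) \left(-3 + 2\right) = - 2 \left(\left(-8\right) \left(-1\right)\right) = \left(-2\right) 8 = -16$)
$d{\left(J,R \right)} = -16 + R$ ($d{\left(J,R \right)} = R - 16 = -16 + R$)
$l{\left(p \right)} = -64$ ($l{\left(p \right)} = 4^{2} \left(-4\right) = 16 \left(-4\right) = -64$)
$2 l{\left(d{\left(-1,2 \right)} \right)} = 2 \left(-64\right) = -128$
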